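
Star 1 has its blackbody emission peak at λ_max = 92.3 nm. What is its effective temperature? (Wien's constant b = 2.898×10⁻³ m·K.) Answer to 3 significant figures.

3.14×10^4 K

T = b/λ_max = 2.898×10⁻³ / (92.3×10⁻⁹) = 3.140×10^4 K.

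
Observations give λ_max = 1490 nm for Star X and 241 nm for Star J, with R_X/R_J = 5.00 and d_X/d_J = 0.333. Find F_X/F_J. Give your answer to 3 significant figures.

0.154

Wien's law: T_X/T_J = λ_J/λ_X = 241/1490 = 0.1617.
L_X/L_J = (R_X/R_J)²(T_X/T_J)⁴ = (5.00)²(0.1617)⁴ = 0.01711.
F_X/F_J = (L_X/L_J)/(d_X/d_J)² = 0.01711/(0.333)² = 0.1543.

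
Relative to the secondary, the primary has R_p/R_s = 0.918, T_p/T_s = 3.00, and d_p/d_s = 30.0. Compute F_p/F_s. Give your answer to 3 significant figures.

L_p/L_s = (R_p/R_s)²(T_p/T_s)⁴ = (0.918)² × (3.00)⁴ = 68.26.
F_p/F_s = (L_p/L_s)/(d_p/d_s)² = 68.26 / (30.0)² = 0.07585.

0.0758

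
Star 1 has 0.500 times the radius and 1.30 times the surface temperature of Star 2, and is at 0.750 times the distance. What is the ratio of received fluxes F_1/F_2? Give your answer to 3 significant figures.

L_1/L_2 = (R_1/R_2)²(T_1/T_2)⁴ = (0.500)² × (1.30)⁴ = 0.7140.
F_1/F_2 = (L_1/L_2)/(d_1/d_2)² = 0.7140 / (0.750)² = 1.269.

1.27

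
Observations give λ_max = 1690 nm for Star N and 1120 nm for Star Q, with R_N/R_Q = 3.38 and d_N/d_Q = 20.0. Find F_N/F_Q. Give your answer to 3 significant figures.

Wien's law: T_N/T_Q = λ_Q/λ_N = 1120/1690 = 0.6627.
L_N/L_Q = (R_N/R_Q)²(T_N/T_Q)⁴ = (3.38)²(0.6627)⁴ = 2.204.
F_N/F_Q = (L_N/L_Q)/(d_N/d_Q)² = 2.204/(20.0)² = 0.005509.

0.00551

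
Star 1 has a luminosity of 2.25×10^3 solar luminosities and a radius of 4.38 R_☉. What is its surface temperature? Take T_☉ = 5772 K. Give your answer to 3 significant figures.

1.90×10^4 K

T/T_☉ = (L/L_☉)^(1/4) / (R/R_☉)^(1/2)
T = 5772 × (2.25×10^3)^(1/4) / √(4.38) = 5772 × 6.887 / 2.093 = 1.899×10^4 K.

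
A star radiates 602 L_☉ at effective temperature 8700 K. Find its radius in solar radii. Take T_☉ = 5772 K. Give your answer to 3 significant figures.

10.8 solar radii

R/R_☉ = √(L/L_☉) / (T/T_☉)² = √(602) / (1.507)²
       = 24.54 / 2.272 = 10.80.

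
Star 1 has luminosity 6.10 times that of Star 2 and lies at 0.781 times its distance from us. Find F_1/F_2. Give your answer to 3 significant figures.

10.0

F = L/(4πd²), so F_1/F_2 = (L_1/L_2) / (d_1/d_2)²
= 6.10 / (0.781)² = 6.10 / 0.6100 = 10.00.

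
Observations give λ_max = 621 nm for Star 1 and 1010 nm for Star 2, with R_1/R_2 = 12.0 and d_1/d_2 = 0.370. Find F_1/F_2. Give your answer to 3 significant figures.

7.36×10^3

Wien's law: T_1/T_2 = λ_2/λ_1 = 1010/621 = 1.626.
L_1/L_2 = (R_1/R_2)²(T_1/T_2)⁴ = (12.0)²(1.626)⁴ = 1008.
F_1/F_2 = (L_1/L_2)/(d_1/d_2)² = 1008/(0.370)² = 7360.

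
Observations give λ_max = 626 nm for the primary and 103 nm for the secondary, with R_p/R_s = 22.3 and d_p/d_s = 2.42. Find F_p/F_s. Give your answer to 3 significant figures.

Wien's law: T_p/T_s = λ_s/λ_p = 103/626 = 0.1645.
L_p/L_s = (R_p/R_s)²(T_p/T_s)⁴ = (22.3)²(0.1645)⁴ = 0.3645.
F_p/F_s = (L_p/L_s)/(d_p/d_s)² = 0.3645/(2.42)² = 0.06223.

0.0622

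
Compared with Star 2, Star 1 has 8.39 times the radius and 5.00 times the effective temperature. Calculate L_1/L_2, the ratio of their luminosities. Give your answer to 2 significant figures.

From the Stefan–Boltzmann law, L ∝ R²T⁴, so
L_1/L_2 = (R_1/R_2)² (T_1/T_2)⁴ = (8.39)² × (5.00)⁴ = 70.39 × 625.0 = 4.400×10^4.

4.4×10^4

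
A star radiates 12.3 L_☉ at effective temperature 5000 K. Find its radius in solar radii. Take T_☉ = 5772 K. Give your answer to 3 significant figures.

R/R_☉ = √(L/L_☉) / (T/T_☉)² = √(12.3) / (0.8663)²
       = 3.507 / 0.7504 = 4.674.

4.67 solar radii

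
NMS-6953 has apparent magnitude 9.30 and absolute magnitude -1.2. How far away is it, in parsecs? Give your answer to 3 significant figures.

m − M = 5 log₁₀(d/10 pc)
9.30 − (-1.2) = 10.50 = 5 log₁₀(d/10)
d = 10 × 10^(10.50/5) = 10 × 10^2.100 = 1259 pc.

1.26×10^3 pc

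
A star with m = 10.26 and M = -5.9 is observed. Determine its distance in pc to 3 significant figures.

m − M = 5 log₁₀(d/10 pc)
10.26 − (-5.9) = 16.16 = 5 log₁₀(d/10)
d = 10 × 10^(16.16/5) = 10 × 10^3.232 = 1.706×10^4 pc.

1.71×10^4 pc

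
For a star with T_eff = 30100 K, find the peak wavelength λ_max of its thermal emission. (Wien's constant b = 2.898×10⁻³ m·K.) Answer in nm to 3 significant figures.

λ_max = b/T = 2.898×10⁻³ / 30100 = 9.63×10^-8 m = 96.28 nm.

96.3 nm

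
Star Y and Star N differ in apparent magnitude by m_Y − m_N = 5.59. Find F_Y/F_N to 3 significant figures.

0.00581

F_Y/F_N = 10^(−(m_Y − m_N)/2.5) = 10^(-5.59/2.5) = 10^-2.236 = 0.005808.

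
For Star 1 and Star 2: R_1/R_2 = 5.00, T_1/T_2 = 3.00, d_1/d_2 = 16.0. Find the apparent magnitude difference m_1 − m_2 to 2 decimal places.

-2.25

L_1/L_2 = (5.00)²(3.00)⁴ = 2025.
F_1/F_2 = (L_1/L_2)/(d_1/d_2)² = 2025/256.0 = 7.910.
m_1 − m_2 = −2.5 log₁₀(7.910) = -2.25.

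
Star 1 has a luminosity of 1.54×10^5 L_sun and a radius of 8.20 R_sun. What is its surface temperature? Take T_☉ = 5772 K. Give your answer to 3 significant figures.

T/T_☉ = (L/L_☉)^(1/4) / (R/R_☉)^(1/2)
T = 5772 × (1.54×10^5)^(1/4) / √(8.20) = 5772 × 19.81 / 2.864 = 3.993×10^4 K.

3.99×10^4 K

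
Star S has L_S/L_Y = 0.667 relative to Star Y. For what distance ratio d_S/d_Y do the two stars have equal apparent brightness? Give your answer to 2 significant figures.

Equal flux requires L_S/d_S² = L_Y/d_Y², so d_S/d_Y = √(L_S/L_Y)
= √(0.667) = 0.8167.

0.82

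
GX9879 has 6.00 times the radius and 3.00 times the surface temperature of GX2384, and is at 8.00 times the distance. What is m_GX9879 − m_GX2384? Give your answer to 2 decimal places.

L_GX9879/L_GX2384 = (6.00)²(3.00)⁴ = 2916.
F_GX9879/F_GX2384 = (L_GX9879/L_GX2384)/(d_GX9879/d_GX2384)² = 2916/64.00 = 45.56.
m_GX9879 − m_GX2384 = −2.5 log₁₀(45.56) = -4.15.

-4.15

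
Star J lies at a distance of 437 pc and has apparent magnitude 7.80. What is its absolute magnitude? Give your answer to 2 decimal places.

-0.40

M = m − 5 log₁₀(d/10 pc) = 7.80 − 5 log₁₀(437/10)
  = 7.80 − 5 × 1.640 = 7.80 − 8.20 = -0.40.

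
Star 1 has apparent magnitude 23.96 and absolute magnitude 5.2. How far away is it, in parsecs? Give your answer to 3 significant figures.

m − M = 5 log₁₀(d/10 pc)
23.96 − (5.2) = 18.76 = 5 log₁₀(d/10)
d = 10 × 10^(18.76/5) = 10 × 10^3.752 = 5.649×10^4 pc.

5.65×10^4 pc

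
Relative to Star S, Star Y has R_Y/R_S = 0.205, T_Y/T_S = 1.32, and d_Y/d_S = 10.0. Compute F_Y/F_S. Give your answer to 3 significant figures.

L_Y/L_S = (R_Y/R_S)²(T_Y/T_S)⁴ = (0.205)² × (1.32)⁴ = 0.1276.
F_Y/F_S = (L_Y/L_S)/(d_Y/d_S)² = 0.1276 / (10.0)² = 0.001276.

0.00128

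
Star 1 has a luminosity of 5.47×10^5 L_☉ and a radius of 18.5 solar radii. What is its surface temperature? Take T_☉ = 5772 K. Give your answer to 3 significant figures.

T/T_☉ = (L/L_☉)^(1/4) / (R/R_☉)^(1/2)
T = 5772 × (5.47×10^5)^(1/4) / √(18.5) = 5772 × 27.20 / 4.301 = 3.650×10^4 K.

3.65×10^4 K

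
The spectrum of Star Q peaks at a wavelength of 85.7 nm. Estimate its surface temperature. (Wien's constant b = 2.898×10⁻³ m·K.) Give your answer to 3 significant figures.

T = b/λ_max = 2.898×10⁻³ / (85.7×10⁻⁹) = 3.382×10^4 K.

3.38×10^4 K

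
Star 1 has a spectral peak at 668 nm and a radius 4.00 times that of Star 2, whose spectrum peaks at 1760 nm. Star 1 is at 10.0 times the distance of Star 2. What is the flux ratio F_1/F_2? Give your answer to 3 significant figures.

7.71

Wien's law: T_1/T_2 = λ_2/λ_1 = 1760/668 = 2.635.
L_1/L_2 = (R_1/R_2)²(T_1/T_2)⁴ = (4.00)²(2.635)⁴ = 771.0.
F_1/F_2 = (L_1/L_2)/(d_1/d_2)² = 771.0/(10.0)² = 7.710.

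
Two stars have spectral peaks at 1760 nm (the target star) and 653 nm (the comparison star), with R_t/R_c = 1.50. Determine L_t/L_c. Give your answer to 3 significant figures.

Wien's law gives T ∝ 1/λ_max, so T_t/T_c = λ_c/λ_t = 653/1760 = 0.3710.
Then L ∝ R²T⁴ gives L_t/L_c = (1.50)² × (0.3710)⁴ = 2.250 × 0.01895 = 0.04264.

0.0426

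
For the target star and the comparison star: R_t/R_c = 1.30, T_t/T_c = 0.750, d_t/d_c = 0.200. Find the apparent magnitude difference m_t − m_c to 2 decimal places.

L_t/L_c = (1.30)²(0.750)⁴ = 0.5347.
F_t/F_c = (L_t/L_c)/(d_t/d_c)² = 0.5347/0.04000 = 13.37.
m_t − m_c = −2.5 log₁₀(13.37) = -2.82.

-2.82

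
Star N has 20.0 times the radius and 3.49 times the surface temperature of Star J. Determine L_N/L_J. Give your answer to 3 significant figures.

From the Stefan–Boltzmann law, L ∝ R²T⁴, so
L_N/L_J = (R_N/R_J)² (T_N/T_J)⁴ = (20.0)² × (3.49)⁴ = 400.0 × 148.4 = 5.934×10^4.

5.93×10^4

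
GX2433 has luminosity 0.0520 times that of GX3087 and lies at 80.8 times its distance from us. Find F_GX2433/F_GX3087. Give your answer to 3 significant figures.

7.96×10^-6

F = L/(4πd²), so F_GX2433/F_GX3087 = (L_GX2433/L_GX3087) / (d_GX2433/d_GX3087)²
= 0.0520 / (80.8)² = 0.0520 / 6529 = 7.965×10^-6.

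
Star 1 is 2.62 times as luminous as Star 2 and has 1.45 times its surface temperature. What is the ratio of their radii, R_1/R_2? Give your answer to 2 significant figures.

0.77

L ∝ R²T⁴ gives R ∝ √L / T², so
R_1/R_2 = √(2.62) / (1.45)² = 1.619 / 2.103 = 0.7699.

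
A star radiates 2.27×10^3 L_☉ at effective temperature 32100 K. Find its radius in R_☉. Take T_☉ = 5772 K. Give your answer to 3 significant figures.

1.54 R_☉

R/R_☉ = √(L/L_☉) / (T/T_☉)² = √(2.27×10^3) / (5.561)²
       = 47.64 / 30.93 = 1.540.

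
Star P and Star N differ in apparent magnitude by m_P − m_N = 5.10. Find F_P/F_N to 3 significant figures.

0.00912

F_P/F_N = 10^(−(m_P − m_N)/2.5) = 10^(-5.10/2.5) = 10^-2.040 = 0.009120.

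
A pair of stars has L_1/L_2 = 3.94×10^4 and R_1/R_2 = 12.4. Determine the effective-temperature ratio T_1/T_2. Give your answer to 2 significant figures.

4.0

L ∝ R²T⁴ gives T ∝ (L/R²)^(1/4), so
T_1/T_2 = (3.94×10^4 / 12.4²)^(1/4) = (256.2)^(1/4) = 4.001.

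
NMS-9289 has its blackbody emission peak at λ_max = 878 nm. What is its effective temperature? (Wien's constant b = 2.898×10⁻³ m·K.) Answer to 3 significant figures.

T = b/λ_max = 2.898×10⁻³ / (878×10⁻⁹) = 3301 K.

3.30×10^3 K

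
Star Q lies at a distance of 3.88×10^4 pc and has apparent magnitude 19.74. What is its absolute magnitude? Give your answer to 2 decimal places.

1.80

M = m − 5 log₁₀(d/10 pc) = 19.74 − 5 log₁₀(3.88×10^4/10)
  = 19.74 − 5 × 3.589 = 19.74 − 17.94 = 1.80.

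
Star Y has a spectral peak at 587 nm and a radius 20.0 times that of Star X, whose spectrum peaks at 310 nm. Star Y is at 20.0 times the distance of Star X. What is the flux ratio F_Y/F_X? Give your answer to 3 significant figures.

0.0778

Wien's law: T_Y/T_X = λ_X/λ_Y = 310/587 = 0.5281.
L_Y/L_X = (R_Y/R_X)²(T_Y/T_X)⁴ = (20.0)²(0.5281)⁴ = 31.11.
F_Y/F_X = (L_Y/L_X)/(d_Y/d_X)² = 31.11/(20.0)² = 0.07778.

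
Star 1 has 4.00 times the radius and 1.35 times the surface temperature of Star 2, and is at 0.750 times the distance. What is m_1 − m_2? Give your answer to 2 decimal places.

-4.94

L_1/L_2 = (4.00)²(1.35)⁴ = 53.14.
F_1/F_2 = (L_1/L_2)/(d_1/d_2)² = 53.14/0.5625 = 94.48.
m_1 − m_2 = −2.5 log₁₀(94.48) = -4.94.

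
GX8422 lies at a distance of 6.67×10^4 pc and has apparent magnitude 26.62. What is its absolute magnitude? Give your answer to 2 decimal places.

7.50

M = m − 5 log₁₀(d/10 pc) = 26.62 − 5 log₁₀(6.67×10^4/10)
  = 26.62 − 5 × 3.824 = 26.62 − 19.12 = 7.50.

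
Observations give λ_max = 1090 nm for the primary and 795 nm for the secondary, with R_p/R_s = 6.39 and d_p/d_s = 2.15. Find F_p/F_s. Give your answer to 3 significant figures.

Wien's law: T_p/T_s = λ_s/λ_p = 795/1090 = 0.7294.
L_p/L_s = (R_p/R_s)²(T_p/T_s)⁴ = (6.39)²(0.7294)⁴ = 11.55.
F_p/F_s = (L_p/L_s)/(d_p/d_s)² = 11.55/(2.15)² = 2.500.

2.50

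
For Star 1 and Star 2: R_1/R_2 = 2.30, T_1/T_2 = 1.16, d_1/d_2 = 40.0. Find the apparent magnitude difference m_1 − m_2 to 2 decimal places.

L_1/L_2 = (2.30)²(1.16)⁴ = 9.578.
F_1/F_2 = (L_1/L_2)/(d_1/d_2)² = 9.578/1600 = 0.005986.
m_1 − m_2 = −2.5 log₁₀(0.005986) = 5.56.

5.56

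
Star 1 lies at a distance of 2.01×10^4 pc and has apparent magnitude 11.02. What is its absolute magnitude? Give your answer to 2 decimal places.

M = m − 5 log₁₀(d/10 pc) = 11.02 − 5 log₁₀(2.01×10^4/10)
  = 11.02 − 5 × 3.303 = 11.02 − 16.52 = -5.50.

-5.50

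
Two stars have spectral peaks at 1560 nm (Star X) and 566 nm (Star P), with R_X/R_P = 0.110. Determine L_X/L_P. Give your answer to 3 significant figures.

Wien's law gives T ∝ 1/λ_max, so T_X/T_P = λ_P/λ_X = 566/1560 = 0.3628.
Then L ∝ R²T⁴ gives L_X/L_P = (0.110)² × (0.3628)⁴ = 0.01210 × 0.01733 = 2.097×10^-4.

2.10×10^-4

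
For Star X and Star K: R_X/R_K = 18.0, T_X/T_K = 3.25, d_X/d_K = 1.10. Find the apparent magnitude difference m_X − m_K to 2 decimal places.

-11.19

L_X/L_K = (18.0)²(3.25)⁴ = 3.615×10^4.
F_X/F_K = (L_X/L_K)/(d_X/d_K)² = 3.615×10^4/1.210 = 2.987×10^4.
m_X − m_K = −2.5 log₁₀(2.987×10^4) = -11.19.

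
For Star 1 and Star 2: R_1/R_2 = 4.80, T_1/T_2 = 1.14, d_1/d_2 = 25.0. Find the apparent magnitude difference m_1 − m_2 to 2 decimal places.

L_1/L_2 = (4.80)²(1.14)⁴ = 38.91.
F_1/F_2 = (L_1/L_2)/(d_1/d_2)² = 38.91/625.0 = 0.06226.
m_1 − m_2 = −2.5 log₁₀(0.06226) = 3.01.

3.01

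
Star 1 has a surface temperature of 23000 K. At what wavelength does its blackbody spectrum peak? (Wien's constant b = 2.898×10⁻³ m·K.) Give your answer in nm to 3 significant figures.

126 nm

λ_max = b/T = 2.898×10⁻³ / 23000 = 1.26×10^-7 m = 126.0 nm.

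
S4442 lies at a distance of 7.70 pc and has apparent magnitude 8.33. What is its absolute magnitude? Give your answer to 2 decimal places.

8.90

M = m − 5 log₁₀(d/10 pc) = 8.33 − 5 log₁₀(7.70/10)
  = 8.33 − 5 × -0.114 = 8.33 − -0.57 = 8.90.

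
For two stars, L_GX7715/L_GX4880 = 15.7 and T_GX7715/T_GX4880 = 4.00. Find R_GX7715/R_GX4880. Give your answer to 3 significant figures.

L ∝ R²T⁴ gives R ∝ √L / T², so
R_GX7715/R_GX4880 = √(15.7) / (4.00)² = 3.962 / 16.00 = 0.2476.

0.248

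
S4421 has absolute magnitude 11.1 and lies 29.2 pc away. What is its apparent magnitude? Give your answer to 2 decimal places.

13.43

m = M + 5 log₁₀(d/10 pc) = 11.1 + 5 log₁₀(29.2/10)
  = 11.1 + 5 × 0.465 = 11.1 + 2.33 = 13.43.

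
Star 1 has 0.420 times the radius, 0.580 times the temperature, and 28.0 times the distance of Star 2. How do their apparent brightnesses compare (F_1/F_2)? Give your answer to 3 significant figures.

2.55×10^-5

L_1/L_2 = (R_1/R_2)²(T_1/T_2)⁴ = (0.420)² × (0.580)⁴ = 0.01996.
F_1/F_2 = (L_1/L_2)/(d_1/d_2)² = 0.01996 / (28.0)² = 2.546×10^-5.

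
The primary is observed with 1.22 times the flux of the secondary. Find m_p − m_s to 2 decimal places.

-0.22

m_p − m_s = −2.5 log₁₀(F_p/F_s) = −2.5 log₁₀(1.22) = −2.5 × (0.086) = -0.216.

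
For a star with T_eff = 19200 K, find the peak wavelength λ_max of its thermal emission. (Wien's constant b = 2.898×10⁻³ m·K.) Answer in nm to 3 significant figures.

λ_max = b/T = 2.898×10⁻³ / 19200 = 1.51×10^-7 m = 150.9 nm.

151 nm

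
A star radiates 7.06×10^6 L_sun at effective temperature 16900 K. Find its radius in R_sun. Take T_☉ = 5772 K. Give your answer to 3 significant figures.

R/R_☉ = √(L/L_☉) / (T/T_☉)² = √(7.06×10^6) / (2.928)²
       = 2657 / 8.573 = 309.9.

310 R_sun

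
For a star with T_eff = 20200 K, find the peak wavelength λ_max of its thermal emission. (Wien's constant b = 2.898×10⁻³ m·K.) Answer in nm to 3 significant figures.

λ_max = b/T = 2.898×10⁻³ / 20200 = 1.43×10^-7 m = 143.5 nm.

143 nm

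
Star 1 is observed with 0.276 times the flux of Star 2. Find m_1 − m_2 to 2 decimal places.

1.40

m_1 − m_2 = −2.5 log₁₀(F_1/F_2) = −2.5 log₁₀(0.276) = −2.5 × (-0.559) = 1.398.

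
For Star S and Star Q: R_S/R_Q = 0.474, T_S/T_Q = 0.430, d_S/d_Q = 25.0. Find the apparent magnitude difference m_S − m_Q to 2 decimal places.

L_S/L_Q = (0.474)²(0.430)⁴ = 0.007681.
F_S/F_Q = (L_S/L_Q)/(d_S/d_Q)² = 0.007681/625.0 = 1.229×10^-5.
m_S − m_Q = −2.5 log₁₀(1.229×10^-5) = 12.28.

12.28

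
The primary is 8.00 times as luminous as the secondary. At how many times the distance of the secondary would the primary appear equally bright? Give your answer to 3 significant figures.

Equal flux requires L_p/d_p² = L_s/d_s², so d_p/d_s = √(L_p/L_s)
= √(8.00) = 2.828.

2.83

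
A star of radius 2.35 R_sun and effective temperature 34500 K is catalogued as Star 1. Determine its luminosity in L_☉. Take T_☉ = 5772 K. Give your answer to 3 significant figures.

L/L_☉ = (R/R_☉)² (T/T_☉)⁴ = (2.35)² × (34500/5772)⁴
       = 5.523 × (5.977)⁴ = 5.523 × 1276 = 7049.

7.05×10^3 L_☉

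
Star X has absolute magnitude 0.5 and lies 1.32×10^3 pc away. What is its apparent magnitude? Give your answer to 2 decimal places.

11.10

m = M + 5 log₁₀(d/10 pc) = 0.5 + 5 log₁₀(1.32×10^3/10)
  = 0.5 + 5 × 2.121 = 0.5 + 10.60 = 11.10.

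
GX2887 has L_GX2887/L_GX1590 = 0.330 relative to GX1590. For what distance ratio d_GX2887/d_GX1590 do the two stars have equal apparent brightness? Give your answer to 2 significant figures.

0.57

Equal flux requires L_GX2887/d_GX2887² = L_GX1590/d_GX1590², so d_GX2887/d_GX1590 = √(L_GX2887/L_GX1590)
= √(0.330) = 0.5745.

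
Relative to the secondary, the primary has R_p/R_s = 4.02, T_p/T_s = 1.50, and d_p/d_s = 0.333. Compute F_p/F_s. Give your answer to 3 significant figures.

L_p/L_s = (R_p/R_s)²(T_p/T_s)⁴ = (4.02)² × (1.50)⁴ = 81.81.
F_p/F_s = (L_p/L_s)/(d_p/d_s)² = 81.81 / (0.333)² = 737.8.

738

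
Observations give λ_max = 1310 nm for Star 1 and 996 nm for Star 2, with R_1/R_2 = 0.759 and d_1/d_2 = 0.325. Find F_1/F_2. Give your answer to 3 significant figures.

1.82

Wien's law: T_1/T_2 = λ_2/λ_1 = 996/1310 = 0.7603.
L_1/L_2 = (R_1/R_2)²(T_1/T_2)⁴ = (0.759)²(0.7603)⁴ = 0.1925.
F_1/F_2 = (L_1/L_2)/(d_1/d_2)² = 0.1925/(0.325)² = 1.823.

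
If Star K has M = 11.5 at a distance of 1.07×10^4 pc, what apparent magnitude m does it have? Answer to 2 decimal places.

26.65

m = M + 5 log₁₀(d/10 pc) = 11.5 + 5 log₁₀(1.07×10^4/10)
  = 11.5 + 5 × 3.029 = 11.5 + 15.15 = 26.65.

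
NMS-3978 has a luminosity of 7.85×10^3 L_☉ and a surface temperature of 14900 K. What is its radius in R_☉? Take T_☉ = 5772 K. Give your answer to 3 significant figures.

R/R_☉ = √(L/L_☉) / (T/T_☉)² = √(7.85×10^3) / (2.581)²
       = 88.60 / 6.664 = 13.30.

13.3 R_☉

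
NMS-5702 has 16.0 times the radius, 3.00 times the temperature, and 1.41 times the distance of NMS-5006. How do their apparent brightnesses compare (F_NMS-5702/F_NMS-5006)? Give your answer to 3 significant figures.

L_NMS-5702/L_NMS-5006 = (R_NMS-5702/R_NMS-5006)²(T_NMS-5702/T_NMS-5006)⁴ = (16.0)² × (3.00)⁴ = 2.074×10^4.
F_NMS-5702/F_NMS-5006 = (L_NMS-5702/L_NMS-5006)/(d_NMS-5702/d_NMS-5006)² = 2.074×10^4 / (1.41)² = 1.043×10^4.

1.04×10^4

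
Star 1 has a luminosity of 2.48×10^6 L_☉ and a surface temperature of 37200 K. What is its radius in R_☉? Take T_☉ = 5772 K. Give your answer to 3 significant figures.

37.9 R_☉

R/R_☉ = √(L/L_☉) / (T/T_☉)² = √(2.48×10^6) / (6.445)²
       = 1575 / 41.54 = 37.91.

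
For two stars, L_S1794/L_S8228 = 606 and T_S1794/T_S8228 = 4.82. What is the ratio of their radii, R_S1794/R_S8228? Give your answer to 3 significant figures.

L ∝ R²T⁴ gives R ∝ √L / T², so
R_S1794/R_S8228 = √(606) / (4.82)² = 24.62 / 23.23 = 1.060.

1.06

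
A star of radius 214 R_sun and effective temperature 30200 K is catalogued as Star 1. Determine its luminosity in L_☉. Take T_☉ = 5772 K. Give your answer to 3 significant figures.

L/L_☉ = (R/R_☉)² (T/T_☉)⁴ = (214)² × (30200/5772)⁴
       = 4.580×10^4 × (5.232)⁴ = 4.580×10^4 × 749.4 = 3.432×10^7.

3.43×10^7 L_☉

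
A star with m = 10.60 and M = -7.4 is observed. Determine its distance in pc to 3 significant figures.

m − M = 5 log₁₀(d/10 pc)
10.60 − (-7.4) = 18.00 = 5 log₁₀(d/10)
d = 10 × 10^(18.00/5) = 10 × 10^3.600 = 3.981×10^4 pc.

3.98×10^4 pc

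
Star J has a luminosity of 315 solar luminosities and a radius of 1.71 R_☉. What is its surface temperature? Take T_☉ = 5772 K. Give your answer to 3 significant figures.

1.86×10^4 K

T/T_☉ = (L/L_☉)^(1/4) / (R/R_☉)^(1/2)
T = 5772 × (315)^(1/4) / √(1.71) = 5772 × 4.213 / 1.308 = 1.860×10^4 K.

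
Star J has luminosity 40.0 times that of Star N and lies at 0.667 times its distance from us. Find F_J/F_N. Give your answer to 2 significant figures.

90

F = L/(4πd²), so F_J/F_N = (L_J/L_N) / (d_J/d_N)²
= 40.0 / (0.667)² = 40.0 / 0.4449 = 89.91.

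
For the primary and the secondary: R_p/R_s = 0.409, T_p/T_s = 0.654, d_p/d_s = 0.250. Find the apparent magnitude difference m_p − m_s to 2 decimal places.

0.78

L_p/L_s = (0.409)²(0.654)⁴ = 0.03060.
F_p/F_s = (L_p/L_s)/(d_p/d_s)² = 0.03060/0.06250 = 0.4896.
m_p − m_s = −2.5 log₁₀(0.4896) = 0.78.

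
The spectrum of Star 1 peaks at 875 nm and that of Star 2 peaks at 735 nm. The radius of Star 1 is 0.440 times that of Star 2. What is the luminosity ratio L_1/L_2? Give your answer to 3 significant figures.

Wien's law gives T ∝ 1/λ_max, so T_1/T_2 = λ_2/λ_1 = 735/875 = 0.8400.
Then L ∝ R²T⁴ gives L_1/L_2 = (0.440)² × (0.8400)⁴ = 0.1936 × 0.4979 = 0.09639.

0.0964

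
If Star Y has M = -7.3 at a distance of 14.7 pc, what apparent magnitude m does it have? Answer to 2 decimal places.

m = M + 5 log₁₀(d/10 pc) = -7.3 + 5 log₁₀(14.7/10)
  = -7.3 + 5 × 0.167 = -7.3 + 0.84 = -6.46.

-6.46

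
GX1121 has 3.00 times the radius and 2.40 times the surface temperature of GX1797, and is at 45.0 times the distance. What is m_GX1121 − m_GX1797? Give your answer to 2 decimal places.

L_GX1121/L_GX1797 = (3.00)²(2.40)⁴ = 298.6.
F_GX1121/F_GX1797 = (L_GX1121/L_GX1797)/(d_GX1121/d_GX1797)² = 298.6/2025 = 0.1475.
m_GX1121 − m_GX1797 = −2.5 log₁₀(0.1475) = 2.08.

2.08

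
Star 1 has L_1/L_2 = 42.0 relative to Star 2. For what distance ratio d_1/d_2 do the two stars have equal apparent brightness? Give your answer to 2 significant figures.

6.5

Equal flux requires L_1/d_1² = L_2/d_2², so d_1/d_2 = √(L_1/L_2)
= √(42.0) = 6.481.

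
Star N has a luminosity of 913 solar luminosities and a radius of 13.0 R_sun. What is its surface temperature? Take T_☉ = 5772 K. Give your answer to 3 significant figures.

8.80×10^3 K

T/T_☉ = (L/L_☉)^(1/4) / (R/R_☉)^(1/2)
T = 5772 × (913)^(1/4) / √(13.0) = 5772 × 5.497 / 3.606 = 8800 K.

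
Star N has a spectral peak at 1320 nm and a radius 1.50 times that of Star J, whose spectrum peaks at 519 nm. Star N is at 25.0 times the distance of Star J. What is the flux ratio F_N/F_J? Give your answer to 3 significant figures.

Wien's law: T_N/T_J = λ_J/λ_N = 519/1320 = 0.3932.
L_N/L_J = (R_N/R_J)²(T_N/T_J)⁴ = (1.50)²(0.3932)⁴ = 0.05377.
F_N/F_J = (L_N/L_J)/(d_N/d_J)² = 0.05377/(25.0)² = 8.604×10^-5.

8.60×10^-5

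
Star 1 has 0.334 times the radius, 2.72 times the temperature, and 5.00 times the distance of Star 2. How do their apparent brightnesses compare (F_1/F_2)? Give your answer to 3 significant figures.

L_1/L_2 = (R_1/R_2)²(T_1/T_2)⁴ = (0.334)² × (2.72)⁴ = 6.106.
F_1/F_2 = (L_1/L_2)/(d_1/d_2)² = 6.106 / (5.00)² = 0.2442.

0.244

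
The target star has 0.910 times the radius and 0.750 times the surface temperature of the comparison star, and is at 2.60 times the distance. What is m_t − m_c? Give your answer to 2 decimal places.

L_t/L_c = (0.910)²(0.750)⁴ = 0.2620.
F_t/F_c = (L_t/L_c)/(d_t/d_c)² = 0.2620/6.760 = 0.03876.
m_t − m_c = −2.5 log₁₀(0.03876) = 3.53.

3.53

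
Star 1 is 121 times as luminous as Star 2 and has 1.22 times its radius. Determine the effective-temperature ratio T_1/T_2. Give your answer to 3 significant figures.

L ∝ R²T⁴ gives T ∝ (L/R²)^(1/4), so
T_1/T_2 = (121 / 1.22²)^(1/4) = (81.30)^(1/4) = 3.003.

3.00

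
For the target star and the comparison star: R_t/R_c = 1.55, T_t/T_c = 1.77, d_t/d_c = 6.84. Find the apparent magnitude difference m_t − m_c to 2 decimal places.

0.74

L_t/L_c = (1.55)²(1.77)⁴ = 23.58.
F_t/F_c = (L_t/L_c)/(d_t/d_c)² = 23.58/46.79 = 0.5040.
m_t − m_c = −2.5 log₁₀(0.5040) = 0.74.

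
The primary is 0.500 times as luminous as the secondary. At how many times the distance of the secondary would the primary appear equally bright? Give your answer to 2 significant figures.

Equal flux requires L_p/d_p² = L_s/d_s², so d_p/d_s = √(L_p/L_s)
= √(0.500) = 0.7071.

0.71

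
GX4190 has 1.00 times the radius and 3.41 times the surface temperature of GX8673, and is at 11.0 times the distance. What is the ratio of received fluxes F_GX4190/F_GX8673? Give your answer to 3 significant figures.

1.12

L_GX4190/L_GX8673 = (R_GX4190/R_GX8673)²(T_GX4190/T_GX8673)⁴ = (1.00)² × (3.41)⁴ = 135.2.
F_GX4190/F_GX8673 = (L_GX4190/L_GX8673)/(d_GX4190/d_GX8673)² = 135.2 / (11.0)² = 1.117.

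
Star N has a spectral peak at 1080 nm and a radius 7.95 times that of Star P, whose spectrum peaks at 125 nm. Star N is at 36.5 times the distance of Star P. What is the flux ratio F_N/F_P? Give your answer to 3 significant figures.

8.51×10^-6

Wien's law: T_N/T_P = λ_P/λ_N = 125/1080 = 0.1157.
L_N/L_P = (R_N/R_P)²(T_N/T_P)⁴ = (7.95)²(0.1157)⁴ = 0.01134.
F_N/F_P = (L_N/L_P)/(d_N/d_P)² = 0.01134/(36.5)² = 8.513×10^-6.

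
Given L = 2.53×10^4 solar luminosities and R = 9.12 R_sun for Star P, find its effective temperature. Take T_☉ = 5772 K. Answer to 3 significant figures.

T/T_☉ = (L/L_☉)^(1/4) / (R/R_☉)^(1/2)
T = 5772 × (2.53×10^4)^(1/4) / √(9.12) = 5772 × 12.61 / 3.020 = 2.411×10^4 K.

2.41×10^4 K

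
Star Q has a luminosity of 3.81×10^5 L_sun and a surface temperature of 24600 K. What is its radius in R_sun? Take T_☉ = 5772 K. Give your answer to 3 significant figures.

R/R_☉ = √(L/L_☉) / (T/T_☉)² = √(3.81×10^5) / (4.262)²
       = 617.3 / 18.16 = 33.98.

34.0 R_sun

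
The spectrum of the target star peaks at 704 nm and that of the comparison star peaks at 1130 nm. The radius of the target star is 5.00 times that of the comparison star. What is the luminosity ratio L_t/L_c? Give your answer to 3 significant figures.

166

Wien's law gives T ∝ 1/λ_max, so T_t/T_c = λ_c/λ_t = 1130/704 = 1.605.
Then L ∝ R²T⁴ gives L_t/L_c = (5.00)² × (1.605)⁴ = 25.00 × 6.638 = 165.9.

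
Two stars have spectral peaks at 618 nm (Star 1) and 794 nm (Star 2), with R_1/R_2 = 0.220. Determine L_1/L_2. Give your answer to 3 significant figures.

0.132

Wien's law gives T ∝ 1/λ_max, so T_1/T_2 = λ_2/λ_1 = 794/618 = 1.285.
Then L ∝ R²T⁴ gives L_1/L_2 = (0.220)² × (1.285)⁴ = 0.04840 × 2.725 = 0.1319.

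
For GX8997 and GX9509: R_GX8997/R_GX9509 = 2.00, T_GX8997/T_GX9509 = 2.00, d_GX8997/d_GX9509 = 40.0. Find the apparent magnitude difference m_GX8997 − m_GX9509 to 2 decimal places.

L_GX8997/L_GX9509 = (2.00)²(2.00)⁴ = 64.00.
F_GX8997/F_GX9509 = (L_GX8997/L_GX9509)/(d_GX8997/d_GX9509)² = 64.00/1600 = 0.04000.
m_GX8997 − m_GX9509 = −2.5 log₁₀(0.04000) = 3.49.

3.49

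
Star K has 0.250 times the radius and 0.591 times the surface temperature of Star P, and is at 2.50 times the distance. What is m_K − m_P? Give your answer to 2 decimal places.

7.28

L_K/L_P = (0.250)²(0.591)⁴ = 0.007625.
F_K/F_P = (L_K/L_P)/(d_K/d_P)² = 0.007625/6.250 = 0.001220.
m_K − m_P = −2.5 log₁₀(0.001220) = 7.28.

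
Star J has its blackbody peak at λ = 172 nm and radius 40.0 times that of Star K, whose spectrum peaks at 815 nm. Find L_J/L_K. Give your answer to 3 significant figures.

8.07×10^5

Wien's law gives T ∝ 1/λ_max, so T_J/T_K = λ_K/λ_J = 815/172 = 4.738.
Then L ∝ R²T⁴ gives L_J/L_K = (40.0)² × (4.738)⁴ = 1600 × 504.1 = 8.066×10^5.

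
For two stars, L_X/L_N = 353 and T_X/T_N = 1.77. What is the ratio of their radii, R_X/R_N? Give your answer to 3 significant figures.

L ∝ R²T⁴ gives R ∝ √L / T², so
R_X/R_N = √(353) / (1.77)² = 18.79 / 3.133 = 5.997.

6.00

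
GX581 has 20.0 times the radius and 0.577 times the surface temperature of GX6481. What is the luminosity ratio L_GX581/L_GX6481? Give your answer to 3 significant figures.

From the Stefan–Boltzmann law, L ∝ R²T⁴, so
L_GX581/L_GX6481 = (R_GX581/R_GX6481)² (T_GX581/T_GX6481)⁴ = (20.0)² × (0.577)⁴ = 400.0 × 0.1108 = 44.34.

44.3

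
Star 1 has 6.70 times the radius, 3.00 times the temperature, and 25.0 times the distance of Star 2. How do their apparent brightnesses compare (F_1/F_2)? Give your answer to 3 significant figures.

L_1/L_2 = (R_1/R_2)²(T_1/T_2)⁴ = (6.70)² × (3.00)⁴ = 3636.
F_1/F_2 = (L_1/L_2)/(d_1/d_2)² = 3636 / (25.0)² = 5.818.

5.82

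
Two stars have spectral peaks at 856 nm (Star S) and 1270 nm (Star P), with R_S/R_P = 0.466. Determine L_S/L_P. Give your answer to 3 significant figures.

Wien's law gives T ∝ 1/λ_max, so T_S/T_P = λ_P/λ_S = 1270/856 = 1.484.
Then L ∝ R²T⁴ gives L_S/L_P = (0.466)² × (1.484)⁴ = 0.2172 × 4.845 = 1.052.

1.05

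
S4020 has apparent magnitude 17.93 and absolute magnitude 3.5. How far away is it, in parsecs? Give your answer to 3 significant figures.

m − M = 5 log₁₀(d/10 pc)
17.93 − (3.5) = 14.43 = 5 log₁₀(d/10)
d = 10 × 10^(14.43/5) = 10 × 10^2.886 = 7691 pc.

7.69×10^3 pc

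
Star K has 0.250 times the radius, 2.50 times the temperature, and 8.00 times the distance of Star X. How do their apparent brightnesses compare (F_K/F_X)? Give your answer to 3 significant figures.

L_K/L_X = (R_K/R_X)²(T_K/T_X)⁴ = (0.250)² × (2.50)⁴ = 2.441.
F_K/F_X = (L_K/L_X)/(d_K/d_X)² = 2.441 / (8.00)² = 0.03815.

0.0381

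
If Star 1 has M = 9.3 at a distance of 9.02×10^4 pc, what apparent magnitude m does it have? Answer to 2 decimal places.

m = M + 5 log₁₀(d/10 pc) = 9.3 + 5 log₁₀(9.02×10^4/10)
  = 9.3 + 5 × 3.955 = 9.3 + 19.78 = 29.08.

29.08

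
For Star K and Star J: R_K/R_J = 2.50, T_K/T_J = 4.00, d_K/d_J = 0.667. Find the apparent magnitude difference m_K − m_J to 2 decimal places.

-8.89

L_K/L_J = (2.50)²(4.00)⁴ = 1600.
F_K/F_J = (L_K/L_J)/(d_K/d_J)² = 1600/0.4449 = 3596.
m_K − m_J = −2.5 log₁₀(3596) = -8.89.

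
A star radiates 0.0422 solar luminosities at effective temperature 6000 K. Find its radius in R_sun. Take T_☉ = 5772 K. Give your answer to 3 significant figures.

R/R_☉ = √(L/L_☉) / (T/T_☉)² = √(0.0422) / (1.040)²
       = 0.2054 / 1.081 = 0.1901.

0.190 R_sun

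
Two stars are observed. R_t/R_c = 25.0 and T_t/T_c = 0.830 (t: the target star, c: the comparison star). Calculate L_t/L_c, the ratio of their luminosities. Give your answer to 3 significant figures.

From the Stefan–Boltzmann law, L ∝ R²T⁴, so
L_t/L_c = (R_t/R_c)² (T_t/T_c)⁴ = (25.0)² × (0.830)⁴ = 625.0 × 0.4746 = 296.6.

297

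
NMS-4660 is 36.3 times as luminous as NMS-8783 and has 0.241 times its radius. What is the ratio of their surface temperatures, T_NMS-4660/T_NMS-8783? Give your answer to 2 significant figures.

5.0

L ∝ R²T⁴ gives T ∝ (L/R²)^(1/4), so
T_NMS-4660/T_NMS-8783 = (36.3 / 0.241²)^(1/4) = (625.0)^(1/4) = 5.000.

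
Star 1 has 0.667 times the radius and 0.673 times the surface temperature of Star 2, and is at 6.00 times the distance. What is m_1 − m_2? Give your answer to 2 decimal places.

6.49

L_1/L_2 = (0.667)²(0.673)⁴ = 0.09127.
F_1/F_2 = (L_1/L_2)/(d_1/d_2)² = 0.09127/36.00 = 0.002535.
m_1 − m_2 = −2.5 log₁₀(0.002535) = 6.49.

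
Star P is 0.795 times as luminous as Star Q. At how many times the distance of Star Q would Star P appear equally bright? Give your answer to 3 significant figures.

0.892

Equal flux requires L_P/d_P² = L_Q/d_Q², so d_P/d_Q = √(L_P/L_Q)
= √(0.795) = 0.8916.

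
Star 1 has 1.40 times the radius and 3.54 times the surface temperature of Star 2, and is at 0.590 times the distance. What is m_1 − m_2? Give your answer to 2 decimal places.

-7.37

L_1/L_2 = (1.40)²(3.54)⁴ = 307.8.
F_1/F_2 = (L_1/L_2)/(d_1/d_2)² = 307.8/0.3481 = 884.2.
m_1 − m_2 = −2.5 log₁₀(884.2) = -7.37.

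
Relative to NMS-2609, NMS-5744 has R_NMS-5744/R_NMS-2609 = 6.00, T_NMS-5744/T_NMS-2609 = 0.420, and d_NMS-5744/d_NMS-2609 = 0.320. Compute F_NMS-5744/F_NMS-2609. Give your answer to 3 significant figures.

10.9

L_NMS-5744/L_NMS-2609 = (R_NMS-5744/R_NMS-2609)²(T_NMS-5744/T_NMS-2609)⁴ = (6.00)² × (0.420)⁴ = 1.120.
F_NMS-5744/F_NMS-2609 = (L_NMS-5744/L_NMS-2609)/(d_NMS-5744/d_NMS-2609)² = 1.120 / (0.320)² = 10.94.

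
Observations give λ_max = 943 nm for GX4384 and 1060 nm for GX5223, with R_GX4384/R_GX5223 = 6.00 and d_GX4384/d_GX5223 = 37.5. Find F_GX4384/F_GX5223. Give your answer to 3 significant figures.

0.0409

Wien's law: T_GX4384/T_GX5223 = λ_GX5223/λ_GX4384 = 1060/943 = 1.124.
L_GX4384/L_GX5223 = (R_GX4384/R_GX5223)²(T_GX4384/T_GX5223)⁴ = (6.00)²(1.124)⁴ = 57.48.
F_GX4384/F_GX5223 = (L_GX4384/L_GX5223)/(d_GX4384/d_GX5223)² = 57.48/(37.5)² = 0.04087.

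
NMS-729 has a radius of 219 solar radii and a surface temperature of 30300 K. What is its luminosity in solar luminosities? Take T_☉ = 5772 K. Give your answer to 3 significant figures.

3.64×10^7 solar luminosities

L/L_☉ = (R/R_☉)² (T/T_☉)⁴ = (219)² × (30300/5772)⁴
       = 4.796×10^4 × (5.249)⁴ = 4.796×10^4 × 759.4 = 3.642×10^7.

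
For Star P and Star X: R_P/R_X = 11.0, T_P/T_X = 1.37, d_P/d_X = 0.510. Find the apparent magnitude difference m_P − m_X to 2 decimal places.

L_P/L_X = (11.0)²(1.37)⁴ = 426.3.
F_P/F_X = (L_P/L_X)/(d_P/d_X)² = 426.3/0.2601 = 1639.
m_P − m_X = −2.5 log₁₀(1639) = -8.04.

-8.04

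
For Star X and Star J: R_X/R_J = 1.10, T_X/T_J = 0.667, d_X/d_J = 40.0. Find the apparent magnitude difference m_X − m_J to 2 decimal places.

L_X/L_J = (1.10)²(0.667)⁴ = 0.2395.
F_X/F_J = (L_X/L_J)/(d_X/d_J)² = 0.2395/1600 = 1.497×10^-4.
m_X − m_J = −2.5 log₁₀(1.497×10^-4) = 9.56.

9.56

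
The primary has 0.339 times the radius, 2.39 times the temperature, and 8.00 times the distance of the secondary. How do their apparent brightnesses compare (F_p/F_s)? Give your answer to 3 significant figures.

L_p/L_s = (R_p/R_s)²(T_p/T_s)⁴ = (0.339)² × (2.39)⁴ = 3.750.
F_p/F_s = (L_p/L_s)/(d_p/d_s)² = 3.750 / (8.00)² = 0.05859.

0.0586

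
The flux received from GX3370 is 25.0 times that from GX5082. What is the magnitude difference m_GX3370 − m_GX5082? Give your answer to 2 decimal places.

m_GX3370 − m_GX5082 = −2.5 log₁₀(F_GX3370/F_GX5082) = −2.5 log₁₀(25.0) = −2.5 × (1.398) = -3.495.

-3.49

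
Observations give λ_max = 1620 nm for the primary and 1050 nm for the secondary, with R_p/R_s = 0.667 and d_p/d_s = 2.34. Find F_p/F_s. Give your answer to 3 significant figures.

Wien's law: T_p/T_s = λ_s/λ_p = 1050/1620 = 0.6481.
L_p/L_s = (R_p/R_s)²(T_p/T_s)⁴ = (0.667)²(0.6481)⁴ = 0.07851.
F_p/F_s = (L_p/L_s)/(d_p/d_s)² = 0.07851/(2.34)² = 0.01434.

0.0143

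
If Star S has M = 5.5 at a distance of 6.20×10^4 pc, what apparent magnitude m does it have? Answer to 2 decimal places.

24.46

m = M + 5 log₁₀(d/10 pc) = 5.5 + 5 log₁₀(6.20×10^4/10)
  = 5.5 + 5 × 3.792 = 5.5 + 18.96 = 24.46.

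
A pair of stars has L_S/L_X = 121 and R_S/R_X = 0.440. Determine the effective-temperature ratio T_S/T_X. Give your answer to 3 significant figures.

5.00

L ∝ R²T⁴ gives T ∝ (L/R²)^(1/4), so
T_S/T_X = (121 / 0.440²)^(1/4) = (625.0)^(1/4) = 5.000.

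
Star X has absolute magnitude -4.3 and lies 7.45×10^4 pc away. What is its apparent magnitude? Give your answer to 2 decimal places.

15.06

m = M + 5 log₁₀(d/10 pc) = -4.3 + 5 log₁₀(7.45×10^4/10)
  = -4.3 + 5 × 3.872 = -4.3 + 19.36 = 15.06.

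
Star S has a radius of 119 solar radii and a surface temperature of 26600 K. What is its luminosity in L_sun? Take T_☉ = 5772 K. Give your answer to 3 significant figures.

L/L_☉ = (R/R_☉)² (T/T_☉)⁴ = (119)² × (26600/5772)⁴
       = 1.416×10^4 × (4.608)⁴ = 1.416×10^4 × 451.0 = 6.387×10^6.

6.39×10^6 L_sun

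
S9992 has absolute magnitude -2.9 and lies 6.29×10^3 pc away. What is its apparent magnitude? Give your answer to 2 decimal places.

m = M + 5 log₁₀(d/10 pc) = -2.9 + 5 log₁₀(6.29×10^3/10)
  = -2.9 + 5 × 2.799 = -2.9 + 13.99 = 11.09.

11.09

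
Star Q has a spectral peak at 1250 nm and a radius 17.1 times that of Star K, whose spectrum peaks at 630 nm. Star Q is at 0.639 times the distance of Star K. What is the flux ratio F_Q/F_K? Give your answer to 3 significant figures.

46.2

Wien's law: T_Q/T_K = λ_K/λ_Q = 630/1250 = 0.5040.
L_Q/L_K = (R_Q/R_K)²(T_Q/T_K)⁴ = (17.1)²(0.5040)⁴ = 18.87.
F_Q/F_K = (L_Q/L_K)/(d_Q/d_K)² = 18.87/(0.639)² = 46.21.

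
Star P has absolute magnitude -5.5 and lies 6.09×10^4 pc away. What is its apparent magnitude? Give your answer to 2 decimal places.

m = M + 5 log₁₀(d/10 pc) = -5.5 + 5 log₁₀(6.09×10^4/10)
  = -5.5 + 5 × 3.785 = -5.5 + 18.92 = 13.42.

13.42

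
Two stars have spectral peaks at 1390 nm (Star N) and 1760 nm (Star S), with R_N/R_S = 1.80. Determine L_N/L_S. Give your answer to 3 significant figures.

Wien's law gives T ∝ 1/λ_max, so T_N/T_S = λ_S/λ_N = 1760/1390 = 1.266.
Then L ∝ R²T⁴ gives L_N/L_S = (1.80)² × (1.266)⁴ = 3.240 × 2.570 = 8.328.

8.33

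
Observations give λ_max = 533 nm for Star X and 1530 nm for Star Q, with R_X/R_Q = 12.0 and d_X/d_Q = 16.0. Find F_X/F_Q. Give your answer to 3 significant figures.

38.2

Wien's law: T_X/T_Q = λ_Q/λ_X = 1530/533 = 2.871.
L_X/L_Q = (R_X/R_Q)²(T_X/T_Q)⁴ = (12.0)²(2.871)⁴ = 9777.
F_X/F_Q = (L_X/L_Q)/(d_X/d_Q)² = 9777/(16.0)² = 38.19.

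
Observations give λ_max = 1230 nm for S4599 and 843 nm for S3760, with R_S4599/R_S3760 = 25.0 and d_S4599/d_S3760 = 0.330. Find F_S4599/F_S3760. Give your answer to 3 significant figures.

1.27×10^3

Wien's law: T_S4599/T_S3760 = λ_S3760/λ_S4599 = 843/1230 = 0.6854.
L_S4599/L_S3760 = (R_S4599/R_S3760)²(T_S4599/T_S3760)⁴ = (25.0)²(0.6854)⁴ = 137.9.
F_S4599/F_S3760 = (L_S4599/L_S3760)/(d_S4599/d_S3760)² = 137.9/(0.330)² = 1266.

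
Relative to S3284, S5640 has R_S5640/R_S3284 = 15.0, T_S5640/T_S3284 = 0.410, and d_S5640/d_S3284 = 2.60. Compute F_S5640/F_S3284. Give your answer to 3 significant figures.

L_S5640/L_S3284 = (R_S5640/R_S3284)²(T_S5640/T_S3284)⁴ = (15.0)² × (0.410)⁴ = 6.358.
F_S5640/F_S3284 = (L_S5640/L_S3284)/(d_S5640/d_S3284)² = 6.358 / (2.60)² = 0.9405.

0.941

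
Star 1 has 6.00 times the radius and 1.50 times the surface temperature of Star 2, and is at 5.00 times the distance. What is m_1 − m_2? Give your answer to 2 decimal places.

-2.16

L_1/L_2 = (6.00)²(1.50)⁴ = 182.2.
F_1/F_2 = (L_1/L_2)/(d_1/d_2)² = 182.2/25.00 = 7.290.
m_1 − m_2 = −2.5 log₁₀(7.290) = -2.16.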